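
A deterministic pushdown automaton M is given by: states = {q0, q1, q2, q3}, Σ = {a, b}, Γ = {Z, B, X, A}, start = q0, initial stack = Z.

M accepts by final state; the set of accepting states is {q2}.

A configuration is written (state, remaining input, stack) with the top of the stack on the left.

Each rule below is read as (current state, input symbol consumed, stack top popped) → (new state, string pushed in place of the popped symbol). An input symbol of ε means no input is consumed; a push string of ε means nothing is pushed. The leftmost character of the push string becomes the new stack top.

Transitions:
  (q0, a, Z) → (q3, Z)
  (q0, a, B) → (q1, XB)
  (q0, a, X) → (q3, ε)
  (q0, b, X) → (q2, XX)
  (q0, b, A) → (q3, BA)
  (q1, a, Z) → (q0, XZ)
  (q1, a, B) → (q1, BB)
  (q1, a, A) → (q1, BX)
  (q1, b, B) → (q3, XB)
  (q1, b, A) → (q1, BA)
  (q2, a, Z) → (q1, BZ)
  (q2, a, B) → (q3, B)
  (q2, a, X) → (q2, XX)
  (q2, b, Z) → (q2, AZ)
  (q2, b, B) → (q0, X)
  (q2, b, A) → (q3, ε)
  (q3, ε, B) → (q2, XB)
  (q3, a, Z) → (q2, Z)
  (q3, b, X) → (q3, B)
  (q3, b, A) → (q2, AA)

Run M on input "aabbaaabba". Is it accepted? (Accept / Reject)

Accept

(q0, aabbaaabba, Z)
  read a, top Z: go to q3, push Z → (q3, abbaaabba, Z)
  read a, top Z: go to q2, push Z → (q2, bbaaabba, Z)
  read b, top Z: go to q2, push AZ → (q2, baaabba, AZ)
  read b, top A: go to q3, push ε → (q3, aaabba, Z)
  read a, top Z: go to q2, push Z → (q2, aabba, Z)
  read a, top Z: go to q1, push BZ → (q1, abba, BZ)
  read a, top B: go to q1, push BB → (q1, bba, BBZ)
  read b, top B: go to q3, push XB → (q3, ba, XBBZ)
  read b, top X: go to q3, push B → (q3, a, BBBZ)
  ε-move, top B: go to q2, push XB → (q2, a, XBBBZ)
  read a, top X: go to q2, push XX → (q2, ε, XXBBBZ)
All input consumed; state q2 ∈ F.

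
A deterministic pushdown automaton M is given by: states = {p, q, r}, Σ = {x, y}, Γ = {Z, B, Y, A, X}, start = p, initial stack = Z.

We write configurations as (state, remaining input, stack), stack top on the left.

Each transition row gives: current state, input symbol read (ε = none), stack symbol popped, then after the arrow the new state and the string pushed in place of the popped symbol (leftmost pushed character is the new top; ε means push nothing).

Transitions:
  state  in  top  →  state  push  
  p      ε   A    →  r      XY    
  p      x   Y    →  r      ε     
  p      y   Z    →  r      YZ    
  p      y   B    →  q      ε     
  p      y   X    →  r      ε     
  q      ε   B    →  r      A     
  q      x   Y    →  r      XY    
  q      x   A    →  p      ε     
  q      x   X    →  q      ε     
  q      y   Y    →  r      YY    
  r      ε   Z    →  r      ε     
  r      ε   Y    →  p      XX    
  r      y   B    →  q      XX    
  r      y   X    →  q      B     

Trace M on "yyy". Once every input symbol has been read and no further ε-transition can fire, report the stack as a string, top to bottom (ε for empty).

AZ

(p, yyy, Z)
  read y, top Z: go to r, push YZ → (r, yy, YZ)
  ε-move, top Y: go to p, push XX → (p, yy, XXZ)
  read y, top X: go to r, push ε → (r, y, XZ)
  read y, top X: go to q, push B → (q, ε, BZ)
  ε-move, top B: go to r, push A → (r, ε, AZ)
All input consumed in state r with stack AZ.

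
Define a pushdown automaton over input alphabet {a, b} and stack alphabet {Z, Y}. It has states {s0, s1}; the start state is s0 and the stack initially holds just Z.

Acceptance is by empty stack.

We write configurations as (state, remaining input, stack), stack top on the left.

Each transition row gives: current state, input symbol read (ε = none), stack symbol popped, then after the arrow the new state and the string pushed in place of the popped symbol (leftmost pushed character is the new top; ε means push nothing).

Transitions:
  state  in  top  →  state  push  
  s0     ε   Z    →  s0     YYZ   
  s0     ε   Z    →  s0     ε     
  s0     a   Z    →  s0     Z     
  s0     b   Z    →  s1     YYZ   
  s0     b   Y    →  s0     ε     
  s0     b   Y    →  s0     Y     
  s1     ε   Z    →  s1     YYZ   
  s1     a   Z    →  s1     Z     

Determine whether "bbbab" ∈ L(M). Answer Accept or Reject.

No computation consumes all input and empties the stack.

Reject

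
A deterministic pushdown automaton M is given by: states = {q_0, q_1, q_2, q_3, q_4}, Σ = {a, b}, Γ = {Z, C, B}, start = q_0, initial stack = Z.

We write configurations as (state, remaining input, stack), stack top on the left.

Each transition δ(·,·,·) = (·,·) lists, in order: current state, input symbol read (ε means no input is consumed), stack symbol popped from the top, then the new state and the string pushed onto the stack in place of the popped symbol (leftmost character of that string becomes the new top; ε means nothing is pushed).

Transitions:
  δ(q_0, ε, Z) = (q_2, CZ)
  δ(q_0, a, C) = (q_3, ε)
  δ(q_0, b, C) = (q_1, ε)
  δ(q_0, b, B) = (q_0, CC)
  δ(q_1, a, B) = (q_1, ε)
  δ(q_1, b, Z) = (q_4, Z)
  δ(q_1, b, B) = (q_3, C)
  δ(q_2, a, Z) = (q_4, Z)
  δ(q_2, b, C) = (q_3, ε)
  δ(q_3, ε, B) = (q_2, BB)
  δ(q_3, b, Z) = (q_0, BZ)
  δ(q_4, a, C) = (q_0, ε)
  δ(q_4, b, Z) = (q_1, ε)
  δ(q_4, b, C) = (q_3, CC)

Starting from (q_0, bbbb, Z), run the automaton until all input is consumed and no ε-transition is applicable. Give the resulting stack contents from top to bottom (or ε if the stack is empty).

(q_0, bbbb, Z) ⊢ (q_2, bbbb, CZ) ⊢ (q_3, bbb, Z) ⊢ (q_0, bb, BZ) ⊢ (q_0, b, CCZ) ⊢ (q_1, ε, CZ)
All input consumed in state q_1 with stack CZ.

CZ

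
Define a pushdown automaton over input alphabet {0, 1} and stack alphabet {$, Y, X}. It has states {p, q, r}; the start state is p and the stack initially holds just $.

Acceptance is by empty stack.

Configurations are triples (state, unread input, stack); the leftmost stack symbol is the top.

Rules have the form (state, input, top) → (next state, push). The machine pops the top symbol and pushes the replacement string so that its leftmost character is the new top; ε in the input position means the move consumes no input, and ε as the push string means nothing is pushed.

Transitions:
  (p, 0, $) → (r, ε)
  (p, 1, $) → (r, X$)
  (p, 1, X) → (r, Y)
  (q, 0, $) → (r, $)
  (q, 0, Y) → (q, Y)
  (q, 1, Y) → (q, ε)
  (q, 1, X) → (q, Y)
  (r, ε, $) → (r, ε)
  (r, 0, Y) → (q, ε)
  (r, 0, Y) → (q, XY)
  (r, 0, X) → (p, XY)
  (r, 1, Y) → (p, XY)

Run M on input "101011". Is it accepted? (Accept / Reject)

No computation consumes all input and empties the stack.

Reject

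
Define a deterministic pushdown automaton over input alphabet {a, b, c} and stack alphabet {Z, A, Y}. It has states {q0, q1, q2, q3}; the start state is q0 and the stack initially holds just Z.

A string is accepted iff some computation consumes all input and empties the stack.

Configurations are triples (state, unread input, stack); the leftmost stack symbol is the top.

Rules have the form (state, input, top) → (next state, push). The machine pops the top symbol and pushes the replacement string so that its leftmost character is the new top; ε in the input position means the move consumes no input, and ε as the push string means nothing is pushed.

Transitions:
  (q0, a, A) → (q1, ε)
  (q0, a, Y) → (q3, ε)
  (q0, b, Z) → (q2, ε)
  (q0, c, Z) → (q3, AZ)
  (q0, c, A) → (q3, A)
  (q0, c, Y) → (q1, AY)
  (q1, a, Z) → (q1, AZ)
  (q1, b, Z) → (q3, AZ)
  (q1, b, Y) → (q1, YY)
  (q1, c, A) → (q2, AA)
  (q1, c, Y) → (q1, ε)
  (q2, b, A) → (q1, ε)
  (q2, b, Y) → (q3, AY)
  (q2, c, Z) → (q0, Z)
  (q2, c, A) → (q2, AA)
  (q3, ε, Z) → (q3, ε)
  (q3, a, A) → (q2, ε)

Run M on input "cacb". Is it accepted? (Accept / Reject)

(q0, cacb, Z) ⊢ (q3, acb, AZ) ⊢ (q2, cb, Z) ⊢ (q0, b, Z) ⊢ (q2, ε, ε)
All input consumed and the stack is empty.

Accept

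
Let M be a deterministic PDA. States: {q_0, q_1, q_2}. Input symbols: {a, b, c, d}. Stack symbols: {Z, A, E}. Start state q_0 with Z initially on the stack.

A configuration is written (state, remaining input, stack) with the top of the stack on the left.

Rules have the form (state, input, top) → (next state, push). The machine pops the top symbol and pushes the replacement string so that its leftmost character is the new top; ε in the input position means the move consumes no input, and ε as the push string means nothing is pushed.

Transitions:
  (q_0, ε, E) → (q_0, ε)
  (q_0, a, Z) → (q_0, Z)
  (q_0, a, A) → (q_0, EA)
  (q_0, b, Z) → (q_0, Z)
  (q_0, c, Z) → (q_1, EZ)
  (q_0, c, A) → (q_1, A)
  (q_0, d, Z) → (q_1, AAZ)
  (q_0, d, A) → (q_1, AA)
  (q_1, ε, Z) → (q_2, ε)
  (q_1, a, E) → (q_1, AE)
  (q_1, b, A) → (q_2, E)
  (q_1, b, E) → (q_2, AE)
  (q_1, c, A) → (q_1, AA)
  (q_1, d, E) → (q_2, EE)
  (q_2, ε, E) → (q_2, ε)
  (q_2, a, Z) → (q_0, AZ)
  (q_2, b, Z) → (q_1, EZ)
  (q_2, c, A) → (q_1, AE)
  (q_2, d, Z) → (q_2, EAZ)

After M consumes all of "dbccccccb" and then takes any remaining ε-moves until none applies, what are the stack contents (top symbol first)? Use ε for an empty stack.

(q_0, dbccccccb, Z)
  read d, top Z: go to q_1, push AAZ → (q_1, bccccccb, AAZ)
  read b, top A: go to q_2, push E → (q_2, ccccccb, EAZ)
  ε-move, top E: go to q_2, push ε → (q_2, ccccccb, AZ)
  read c, top A: go to q_1, push AE → (q_1, cccccb, AEZ)
  read c, top A: go to q_1, push AA → (q_1, ccccb, AAEZ)
  read c, top A: go to q_1, push AA → (q_1, cccb, AAAEZ)
  read c, top A: go to q_1, push AA → (q_1, ccb, AAAAEZ)
  read c, top A: go to q_1, push AA → (q_1, cb, AAAAAEZ)
  read c, top A: go to q_1, push AA → (q_1, b, AAAAAAEZ)
  read b, top A: go to q_2, push E → (q_2, ε, EAAAAAEZ)
  ε-move, top E: go to q_2, push ε → (q_2, ε, AAAAAEZ)
All input consumed in state q_2 with stack AAAAAEZ.

AAAAAEZ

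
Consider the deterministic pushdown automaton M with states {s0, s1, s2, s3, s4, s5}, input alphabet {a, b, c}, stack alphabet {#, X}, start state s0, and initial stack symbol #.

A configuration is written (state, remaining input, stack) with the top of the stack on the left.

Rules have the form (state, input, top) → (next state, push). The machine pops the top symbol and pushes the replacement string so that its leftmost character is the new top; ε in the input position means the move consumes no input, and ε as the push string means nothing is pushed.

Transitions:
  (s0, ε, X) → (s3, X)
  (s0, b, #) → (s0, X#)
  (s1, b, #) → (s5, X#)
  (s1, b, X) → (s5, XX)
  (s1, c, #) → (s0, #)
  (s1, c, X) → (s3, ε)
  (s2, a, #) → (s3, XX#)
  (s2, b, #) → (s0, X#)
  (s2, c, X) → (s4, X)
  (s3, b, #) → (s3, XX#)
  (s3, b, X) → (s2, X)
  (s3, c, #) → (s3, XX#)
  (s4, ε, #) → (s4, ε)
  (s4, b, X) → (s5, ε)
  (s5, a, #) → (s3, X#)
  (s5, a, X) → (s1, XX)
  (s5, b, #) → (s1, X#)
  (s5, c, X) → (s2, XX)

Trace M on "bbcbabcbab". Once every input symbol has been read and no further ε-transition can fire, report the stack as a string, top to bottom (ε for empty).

X#

(s0, bbcbabcbab, #) ⊢ (s0, bcbabcbab, X#) ⊢ (s3, bcbabcbab, X#) ⊢ (s2, cbabcbab, X#) ⊢ (s4, babcbab, X#) ⊢ (s5, abcbab, #) ⊢ (s3, bcbab, X#) ⊢ (s2, cbab, X#) ⊢ (s4, bab, X#) ⊢ (s5, ab, #) ⊢ (s3, b, X#) ⊢ (s2, ε, X#)
All input consumed in state s2 with stack X#.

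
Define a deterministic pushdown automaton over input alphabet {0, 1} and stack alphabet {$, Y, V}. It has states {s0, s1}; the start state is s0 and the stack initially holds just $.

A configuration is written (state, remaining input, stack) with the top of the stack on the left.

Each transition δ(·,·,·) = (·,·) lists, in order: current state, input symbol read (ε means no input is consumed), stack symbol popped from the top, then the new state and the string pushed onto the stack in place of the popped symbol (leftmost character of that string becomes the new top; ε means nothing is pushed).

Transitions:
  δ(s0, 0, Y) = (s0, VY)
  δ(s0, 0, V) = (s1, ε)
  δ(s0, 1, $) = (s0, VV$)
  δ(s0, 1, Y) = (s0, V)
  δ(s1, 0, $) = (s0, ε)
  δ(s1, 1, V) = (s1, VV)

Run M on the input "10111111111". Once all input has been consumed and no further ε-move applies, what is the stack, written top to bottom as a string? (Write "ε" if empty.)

(s0, 10111111111, $)
  read 1, top $: go to s0, push VV$ → (s0, 0111111111, VV$)
  read 0, top V: go to s1, push ε → (s1, 111111111, V$)
  read 1, top V: go to s1, push VV → (s1, 11111111, VV$)
  read 1, top V: go to s1, push VV → (s1, 1111111, VVV$)
  read 1, top V: go to s1, push VV → (s1, 111111, VVVV$)
  read 1, top V: go to s1, push VV → (s1, 11111, VVVVV$)
  read 1, top V: go to s1, push VV → (s1, 1111, VVVVVV$)
  read 1, top V: go to s1, push VV → (s1, 111, VVVVVVV$)
  read 1, top V: go to s1, push VV → (s1, 11, VVVVVVVV$)
  read 1, top V: go to s1, push VV → (s1, 1, VVVVVVVVV$)
  read 1, top V: go to s1, push VV → (s1, ε, VVVVVVVVVV$)
All input consumed in state s1 with stack VVVVVVVVVV$.

VVVVVVVVVV$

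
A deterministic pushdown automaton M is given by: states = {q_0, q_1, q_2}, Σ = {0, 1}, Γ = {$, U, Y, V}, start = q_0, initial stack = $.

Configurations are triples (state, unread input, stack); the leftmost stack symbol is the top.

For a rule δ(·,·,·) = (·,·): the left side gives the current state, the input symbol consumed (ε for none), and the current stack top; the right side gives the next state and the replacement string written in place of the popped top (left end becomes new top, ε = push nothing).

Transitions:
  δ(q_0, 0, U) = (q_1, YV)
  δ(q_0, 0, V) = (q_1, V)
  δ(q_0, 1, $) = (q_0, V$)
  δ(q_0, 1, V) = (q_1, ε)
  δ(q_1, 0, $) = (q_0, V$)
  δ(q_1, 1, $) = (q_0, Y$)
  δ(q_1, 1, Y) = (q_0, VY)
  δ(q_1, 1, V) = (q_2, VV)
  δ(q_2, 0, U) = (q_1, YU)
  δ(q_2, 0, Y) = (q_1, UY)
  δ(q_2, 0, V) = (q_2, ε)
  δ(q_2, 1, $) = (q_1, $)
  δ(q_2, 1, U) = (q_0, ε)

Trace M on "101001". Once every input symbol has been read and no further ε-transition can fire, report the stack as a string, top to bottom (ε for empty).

(q_0, 101001, $)
  read 1, top $: go to q_0, push V$ → (q_0, 01001, V$)
  read 0, top V: go to q_1, push V → (q_1, 1001, V$)
  read 1, top V: go to q_2, push VV → (q_2, 001, VV$)
  read 0, top V: go to q_2, push ε → (q_2, 01, V$)
  read 0, top V: go to q_2, push ε → (q_2, 1, $)
  read 1, top $: go to q_1, push $ → (q_1, ε, $)
All input consumed in state q_1 with stack $.

$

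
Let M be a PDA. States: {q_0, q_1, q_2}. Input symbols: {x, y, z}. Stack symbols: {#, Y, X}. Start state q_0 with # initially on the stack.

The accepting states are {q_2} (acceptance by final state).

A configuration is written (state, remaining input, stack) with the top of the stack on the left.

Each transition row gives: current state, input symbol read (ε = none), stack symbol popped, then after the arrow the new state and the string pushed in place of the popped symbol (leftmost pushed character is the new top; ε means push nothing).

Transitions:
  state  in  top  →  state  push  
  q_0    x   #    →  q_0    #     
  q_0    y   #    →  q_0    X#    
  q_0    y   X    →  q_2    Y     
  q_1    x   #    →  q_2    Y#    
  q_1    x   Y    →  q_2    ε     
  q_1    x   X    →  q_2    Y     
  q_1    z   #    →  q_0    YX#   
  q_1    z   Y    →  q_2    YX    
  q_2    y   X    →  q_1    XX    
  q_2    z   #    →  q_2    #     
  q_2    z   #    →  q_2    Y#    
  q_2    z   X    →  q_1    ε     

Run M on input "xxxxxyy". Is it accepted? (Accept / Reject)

One accepting computation: (q_0, xxxxxyy, #) ⊢ (q_0, xxxxyy, #) ⊢ (q_0, xxxyy, #) ⊢ (q_0, xxyy, #) ⊢ (q_0, xyy, #) ⊢ (q_0, yy, #) ⊢ (q_0, y, X#) ⊢ (q_2, ε, Y#)
All input consumed and state q_2 ∈ F.

Accept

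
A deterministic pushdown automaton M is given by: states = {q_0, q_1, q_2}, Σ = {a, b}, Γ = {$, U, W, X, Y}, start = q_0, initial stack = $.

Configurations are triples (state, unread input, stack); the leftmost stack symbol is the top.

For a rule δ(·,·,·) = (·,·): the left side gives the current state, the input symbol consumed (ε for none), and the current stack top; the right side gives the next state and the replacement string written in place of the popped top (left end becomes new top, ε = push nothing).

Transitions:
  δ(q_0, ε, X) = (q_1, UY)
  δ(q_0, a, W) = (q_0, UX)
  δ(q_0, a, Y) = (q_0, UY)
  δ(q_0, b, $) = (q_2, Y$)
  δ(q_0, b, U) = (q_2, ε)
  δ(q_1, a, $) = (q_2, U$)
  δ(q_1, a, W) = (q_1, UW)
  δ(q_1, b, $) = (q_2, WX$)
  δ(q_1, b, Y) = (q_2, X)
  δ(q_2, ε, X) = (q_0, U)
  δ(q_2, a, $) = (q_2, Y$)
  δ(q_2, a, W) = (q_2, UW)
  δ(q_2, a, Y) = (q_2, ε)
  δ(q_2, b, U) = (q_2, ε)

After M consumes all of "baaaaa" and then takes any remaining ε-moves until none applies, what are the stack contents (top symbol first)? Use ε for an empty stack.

$

(q_0, baaaaa, $) ⊢ (q_2, aaaaa, Y$) ⊢ (q_2, aaaa, $) ⊢ (q_2, aaa, Y$) ⊢ (q_2, aa, $) ⊢ (q_2, a, Y$) ⊢ (q_2, ε, $)
All input consumed in state q_2 with stack $.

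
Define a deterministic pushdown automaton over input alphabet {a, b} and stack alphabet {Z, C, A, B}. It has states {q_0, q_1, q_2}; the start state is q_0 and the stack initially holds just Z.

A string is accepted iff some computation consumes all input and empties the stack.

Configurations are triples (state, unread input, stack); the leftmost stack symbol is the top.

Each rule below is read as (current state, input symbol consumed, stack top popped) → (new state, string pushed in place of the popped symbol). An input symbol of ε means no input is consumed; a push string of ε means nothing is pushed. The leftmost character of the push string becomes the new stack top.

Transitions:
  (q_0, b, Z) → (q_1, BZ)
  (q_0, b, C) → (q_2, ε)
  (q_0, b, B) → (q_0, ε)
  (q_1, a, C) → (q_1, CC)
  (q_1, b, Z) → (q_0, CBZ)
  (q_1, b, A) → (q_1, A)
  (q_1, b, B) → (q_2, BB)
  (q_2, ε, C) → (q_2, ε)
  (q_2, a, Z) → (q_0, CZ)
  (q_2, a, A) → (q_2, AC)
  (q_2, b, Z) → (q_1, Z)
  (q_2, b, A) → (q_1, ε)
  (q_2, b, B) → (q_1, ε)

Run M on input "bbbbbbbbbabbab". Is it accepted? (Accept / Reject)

(q_0, bbbbbbbbbabbab, Z) ⊢ (q_1, bbbbbbbbabbab, BZ) ⊢ (q_2, bbbbbbbabbab, BBZ) ⊢ (q_1, bbbbbbabbab, BZ) ⊢ (q_2, bbbbbabbab, BBZ) ⊢ (q_1, bbbbabbab, BZ) ⊢ (q_2, bbbabbab, BBZ) ⊢ (q_1, bbabbab, BZ) ⊢ (q_2, babbab, BBZ) ⊢ (q_1, abbab, BZ)
No transition applies at (q_1, abbab, BZ); input not fully consumed.

Reject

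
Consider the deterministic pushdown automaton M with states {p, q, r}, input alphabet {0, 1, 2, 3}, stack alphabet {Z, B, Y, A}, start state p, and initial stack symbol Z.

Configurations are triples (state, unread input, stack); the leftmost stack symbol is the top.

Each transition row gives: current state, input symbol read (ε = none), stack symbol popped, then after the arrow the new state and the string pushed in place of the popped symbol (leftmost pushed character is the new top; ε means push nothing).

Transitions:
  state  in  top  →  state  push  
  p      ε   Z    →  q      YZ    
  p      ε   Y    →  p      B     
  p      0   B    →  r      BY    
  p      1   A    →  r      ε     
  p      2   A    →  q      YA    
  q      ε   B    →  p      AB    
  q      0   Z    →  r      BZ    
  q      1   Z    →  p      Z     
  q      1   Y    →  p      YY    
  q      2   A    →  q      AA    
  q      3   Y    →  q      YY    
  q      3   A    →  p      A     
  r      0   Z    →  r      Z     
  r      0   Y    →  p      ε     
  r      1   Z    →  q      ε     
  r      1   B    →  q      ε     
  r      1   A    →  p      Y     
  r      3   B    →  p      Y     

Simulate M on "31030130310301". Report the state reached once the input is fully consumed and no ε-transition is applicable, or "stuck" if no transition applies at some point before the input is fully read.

(p, 31030130310301, Z)
  ε-move, top Z: go to q, push YZ → (q, 31030130310301, YZ)
  read 3, top Y: go to q, push YY → (q, 1030130310301, YYZ)
  read 1, top Y: go to p, push YY → (p, 030130310301, YYYZ)
  ε-move, top Y: go to p, push B → (p, 030130310301, BYYZ)
  read 0, top B: go to r, push BY → (r, 30130310301, BYYYZ)
  read 3, top B: go to p, push Y → (p, 0130310301, YYYYZ)
  ε-move, top Y: go to p, push B → (p, 0130310301, BYYYZ)
  read 0, top B: go to r, push BY → (r, 130310301, BYYYYZ)
  read 1, top B: go to q, push ε → (q, 30310301, YYYYZ)
  read 3, top Y: go to q, push YY → (q, 0310301, YYYYYZ)
No transition for (q, 0, top Y); M blocks with input 0310301 remaining.

stuck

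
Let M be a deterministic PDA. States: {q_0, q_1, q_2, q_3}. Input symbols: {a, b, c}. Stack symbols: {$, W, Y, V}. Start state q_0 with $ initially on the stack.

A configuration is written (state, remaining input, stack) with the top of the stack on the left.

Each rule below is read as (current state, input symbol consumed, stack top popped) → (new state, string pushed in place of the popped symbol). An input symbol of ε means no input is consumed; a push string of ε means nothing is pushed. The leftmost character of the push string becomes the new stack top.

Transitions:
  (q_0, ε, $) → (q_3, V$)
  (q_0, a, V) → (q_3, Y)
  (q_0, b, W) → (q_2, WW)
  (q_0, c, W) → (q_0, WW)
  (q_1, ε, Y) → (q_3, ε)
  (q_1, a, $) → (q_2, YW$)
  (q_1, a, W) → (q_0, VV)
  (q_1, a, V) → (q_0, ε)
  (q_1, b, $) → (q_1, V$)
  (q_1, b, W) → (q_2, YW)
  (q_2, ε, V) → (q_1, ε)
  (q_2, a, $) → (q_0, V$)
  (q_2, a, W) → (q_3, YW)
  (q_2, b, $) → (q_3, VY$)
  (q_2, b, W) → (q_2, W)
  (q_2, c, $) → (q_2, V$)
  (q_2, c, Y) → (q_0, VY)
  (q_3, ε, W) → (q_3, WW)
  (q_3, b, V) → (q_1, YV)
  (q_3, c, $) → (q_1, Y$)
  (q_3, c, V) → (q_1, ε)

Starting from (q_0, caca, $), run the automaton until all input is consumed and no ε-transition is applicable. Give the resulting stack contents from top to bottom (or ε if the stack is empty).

YYW$

(q_0, caca, $)
  ε-move, top $: go to q_3, push V$ → (q_3, caca, V$)
  read c, top V: go to q_1, push ε → (q_1, aca, $)
  read a, top $: go to q_2, push YW$ → (q_2, ca, YW$)
  read c, top Y: go to q_0, push VY → (q_0, a, VYW$)
  read a, top V: go to q_3, push Y → (q_3, ε, YYW$)
All input consumed in state q_3 with stack YYW$.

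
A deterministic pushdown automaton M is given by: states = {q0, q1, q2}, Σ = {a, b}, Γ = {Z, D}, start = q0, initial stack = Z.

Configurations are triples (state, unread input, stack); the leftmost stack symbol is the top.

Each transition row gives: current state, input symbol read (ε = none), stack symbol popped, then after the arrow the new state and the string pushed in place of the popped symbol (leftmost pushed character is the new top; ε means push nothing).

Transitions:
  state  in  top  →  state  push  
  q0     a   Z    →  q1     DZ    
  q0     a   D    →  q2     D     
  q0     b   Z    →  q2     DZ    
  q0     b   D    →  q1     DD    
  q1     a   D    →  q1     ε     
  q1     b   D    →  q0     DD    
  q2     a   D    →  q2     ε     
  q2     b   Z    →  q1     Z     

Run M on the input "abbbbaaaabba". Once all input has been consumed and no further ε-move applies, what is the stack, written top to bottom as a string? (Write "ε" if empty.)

(q0, abbbbaaaabba, Z)
  read a, top Z: go to q1, push DZ → (q1, bbbbaaaabba, DZ)
  read b, top D: go to q0, push DD → (q0, bbbaaaabba, DDZ)
  read b, top D: go to q1, push DD → (q1, bbaaaabba, DDDZ)
  read b, top D: go to q0, push DD → (q0, baaaabba, DDDDZ)
  read b, top D: go to q1, push DD → (q1, aaaabba, DDDDDZ)
  read a, top D: go to q1, push ε → (q1, aaabba, DDDDZ)
  read a, top D: go to q1, push ε → (q1, aabba, DDDZ)
  read a, top D: go to q1, push ε → (q1, abba, DDZ)
  read a, top D: go to q1, push ε → (q1, bba, DZ)
  read b, top D: go to q0, push DD → (q0, ba, DDZ)
  read b, top D: go to q1, push DD → (q1, a, DDDZ)
  read a, top D: go to q1, push ε → (q1, ε, DDZ)
All input consumed in state q1 with stack DDZ.

DDZ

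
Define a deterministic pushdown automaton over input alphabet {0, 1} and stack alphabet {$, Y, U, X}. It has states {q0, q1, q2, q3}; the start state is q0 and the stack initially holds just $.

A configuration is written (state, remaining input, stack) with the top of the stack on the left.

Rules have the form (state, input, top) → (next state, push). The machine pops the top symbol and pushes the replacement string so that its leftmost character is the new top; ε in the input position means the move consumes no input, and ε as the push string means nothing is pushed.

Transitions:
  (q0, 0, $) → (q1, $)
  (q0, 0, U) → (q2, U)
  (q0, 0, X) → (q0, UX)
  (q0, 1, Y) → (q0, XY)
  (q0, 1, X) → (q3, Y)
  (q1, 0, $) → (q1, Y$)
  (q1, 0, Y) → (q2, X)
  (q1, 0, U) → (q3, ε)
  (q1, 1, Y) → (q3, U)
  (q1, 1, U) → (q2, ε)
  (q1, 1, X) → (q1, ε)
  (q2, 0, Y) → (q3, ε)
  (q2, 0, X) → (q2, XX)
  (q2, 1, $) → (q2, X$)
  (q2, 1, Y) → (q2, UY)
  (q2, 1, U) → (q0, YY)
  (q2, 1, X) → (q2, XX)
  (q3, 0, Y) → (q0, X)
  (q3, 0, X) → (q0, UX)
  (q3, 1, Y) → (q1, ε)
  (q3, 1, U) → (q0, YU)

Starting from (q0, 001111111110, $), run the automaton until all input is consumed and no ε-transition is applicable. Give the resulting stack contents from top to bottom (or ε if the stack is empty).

(q0, 001111111110, $)
  read 0, top $: go to q1, push $ → (q1, 01111111110, $)
  read 0, top $: go to q1, push Y$ → (q1, 1111111110, Y$)
  read 1, top Y: go to q3, push U → (q3, 111111110, U$)
  read 1, top U: go to q0, push YU → (q0, 11111110, YU$)
  read 1, top Y: go to q0, push XY → (q0, 1111110, XYU$)
  read 1, top X: go to q3, push Y → (q3, 111110, YYU$)
  read 1, top Y: go to q1, push ε → (q1, 11110, YU$)
  read 1, top Y: go to q3, push U → (q3, 1110, UU$)
  read 1, top U: go to q0, push YU → (q0, 110, YUU$)
  read 1, top Y: go to q0, push XY → (q0, 10, XYUU$)
  read 1, top X: go to q3, push Y → (q3, 0, YYUU$)
  read 0, top Y: go to q0, push X → (q0, ε, XYUU$)
All input consumed in state q0 with stack XYUU$.

XYUU$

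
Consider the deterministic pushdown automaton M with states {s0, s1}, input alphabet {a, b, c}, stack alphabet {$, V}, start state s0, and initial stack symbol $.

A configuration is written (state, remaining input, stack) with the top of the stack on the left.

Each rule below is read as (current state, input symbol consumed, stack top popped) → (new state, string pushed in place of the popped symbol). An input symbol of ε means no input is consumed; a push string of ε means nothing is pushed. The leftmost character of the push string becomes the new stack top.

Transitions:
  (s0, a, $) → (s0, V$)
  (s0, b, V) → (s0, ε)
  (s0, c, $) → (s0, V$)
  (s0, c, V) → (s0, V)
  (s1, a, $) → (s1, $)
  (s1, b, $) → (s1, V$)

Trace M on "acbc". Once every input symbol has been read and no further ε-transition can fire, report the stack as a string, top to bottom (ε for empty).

(s0, acbc, $) ⊢ (s0, cbc, V$) ⊢ (s0, bc, V$) ⊢ (s0, c, $) ⊢ (s0, ε, V$)
All input consumed in state s0 with stack V$.

V$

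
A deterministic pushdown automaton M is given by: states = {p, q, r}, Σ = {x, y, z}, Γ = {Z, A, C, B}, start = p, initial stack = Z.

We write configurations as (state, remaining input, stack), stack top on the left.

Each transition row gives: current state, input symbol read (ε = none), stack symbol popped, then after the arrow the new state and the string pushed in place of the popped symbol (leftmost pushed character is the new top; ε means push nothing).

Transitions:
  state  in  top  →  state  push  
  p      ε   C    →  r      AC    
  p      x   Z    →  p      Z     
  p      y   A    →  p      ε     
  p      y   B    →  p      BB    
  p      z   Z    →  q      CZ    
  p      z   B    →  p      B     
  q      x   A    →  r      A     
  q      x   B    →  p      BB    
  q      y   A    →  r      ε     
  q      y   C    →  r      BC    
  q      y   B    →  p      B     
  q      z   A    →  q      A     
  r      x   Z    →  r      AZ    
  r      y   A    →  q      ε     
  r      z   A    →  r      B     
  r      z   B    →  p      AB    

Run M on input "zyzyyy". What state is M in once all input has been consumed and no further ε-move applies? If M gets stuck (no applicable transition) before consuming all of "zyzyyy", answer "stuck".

p

(p, zyzyyy, Z) ⊢ (q, yzyyy, CZ) ⊢ (r, zyyy, BCZ) ⊢ (p, yyy, ABCZ) ⊢ (p, yy, BCZ) ⊢ (p, y, BBCZ) ⊢ (p, ε, BBBCZ)
All input consumed; M is in state p.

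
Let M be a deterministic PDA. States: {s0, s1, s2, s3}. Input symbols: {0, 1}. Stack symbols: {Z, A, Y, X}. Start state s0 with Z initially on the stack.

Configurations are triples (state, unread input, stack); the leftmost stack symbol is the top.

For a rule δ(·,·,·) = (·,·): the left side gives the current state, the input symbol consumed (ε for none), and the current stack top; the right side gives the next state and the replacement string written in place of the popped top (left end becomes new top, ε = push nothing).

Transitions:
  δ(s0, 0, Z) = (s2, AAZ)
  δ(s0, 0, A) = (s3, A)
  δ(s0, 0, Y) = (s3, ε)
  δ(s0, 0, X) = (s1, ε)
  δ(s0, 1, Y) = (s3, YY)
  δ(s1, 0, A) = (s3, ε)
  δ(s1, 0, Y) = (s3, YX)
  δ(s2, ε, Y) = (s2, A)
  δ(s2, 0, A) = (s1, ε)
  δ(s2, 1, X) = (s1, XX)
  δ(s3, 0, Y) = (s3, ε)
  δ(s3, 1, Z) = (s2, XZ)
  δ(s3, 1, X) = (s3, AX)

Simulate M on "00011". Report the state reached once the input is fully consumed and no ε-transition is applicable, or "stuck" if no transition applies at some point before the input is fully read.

(s0, 00011, Z)
  read 0, top Z: go to s2, push AAZ → (s2, 0011, AAZ)
  read 0, top A: go to s1, push ε → (s1, 011, AZ)
  read 0, top A: go to s3, push ε → (s3, 11, Z)
  read 1, top Z: go to s2, push XZ → (s2, 1, XZ)
  read 1, top X: go to s1, push XX → (s1, ε, XXZ)
All input consumed; M is in state s1.

s1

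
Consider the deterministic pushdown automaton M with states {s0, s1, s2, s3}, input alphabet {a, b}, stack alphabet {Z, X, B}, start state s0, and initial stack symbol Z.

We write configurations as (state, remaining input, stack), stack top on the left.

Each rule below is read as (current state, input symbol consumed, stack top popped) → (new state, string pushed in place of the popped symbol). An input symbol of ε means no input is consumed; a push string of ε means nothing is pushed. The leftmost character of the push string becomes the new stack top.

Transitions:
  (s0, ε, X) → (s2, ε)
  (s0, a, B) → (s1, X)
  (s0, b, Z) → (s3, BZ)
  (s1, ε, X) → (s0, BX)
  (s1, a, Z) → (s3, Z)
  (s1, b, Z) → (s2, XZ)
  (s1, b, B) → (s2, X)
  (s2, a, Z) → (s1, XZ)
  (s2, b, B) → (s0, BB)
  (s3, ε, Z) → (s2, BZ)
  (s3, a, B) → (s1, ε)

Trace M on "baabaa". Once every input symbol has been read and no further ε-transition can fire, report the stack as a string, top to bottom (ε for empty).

BXXBZ

(s0, baabaa, Z)
  read b, top Z: go to s3, push BZ → (s3, aabaa, BZ)
  read a, top B: go to s1, push ε → (s1, abaa, Z)
  read a, top Z: go to s3, push Z → (s3, baa, Z)
  ε-move, top Z: go to s2, push BZ → (s2, baa, BZ)
  read b, top B: go to s0, push BB → (s0, aa, BBZ)
  read a, top B: go to s1, push X → (s1, a, XBZ)
  ε-move, top X: go to s0, push BX → (s0, a, BXBZ)
  read a, top B: go to s1, push X → (s1, ε, XXBZ)
  ε-move, top X: go to s0, push BX → (s0, ε, BXXBZ)
All input consumed in state s0 with stack BXXBZ.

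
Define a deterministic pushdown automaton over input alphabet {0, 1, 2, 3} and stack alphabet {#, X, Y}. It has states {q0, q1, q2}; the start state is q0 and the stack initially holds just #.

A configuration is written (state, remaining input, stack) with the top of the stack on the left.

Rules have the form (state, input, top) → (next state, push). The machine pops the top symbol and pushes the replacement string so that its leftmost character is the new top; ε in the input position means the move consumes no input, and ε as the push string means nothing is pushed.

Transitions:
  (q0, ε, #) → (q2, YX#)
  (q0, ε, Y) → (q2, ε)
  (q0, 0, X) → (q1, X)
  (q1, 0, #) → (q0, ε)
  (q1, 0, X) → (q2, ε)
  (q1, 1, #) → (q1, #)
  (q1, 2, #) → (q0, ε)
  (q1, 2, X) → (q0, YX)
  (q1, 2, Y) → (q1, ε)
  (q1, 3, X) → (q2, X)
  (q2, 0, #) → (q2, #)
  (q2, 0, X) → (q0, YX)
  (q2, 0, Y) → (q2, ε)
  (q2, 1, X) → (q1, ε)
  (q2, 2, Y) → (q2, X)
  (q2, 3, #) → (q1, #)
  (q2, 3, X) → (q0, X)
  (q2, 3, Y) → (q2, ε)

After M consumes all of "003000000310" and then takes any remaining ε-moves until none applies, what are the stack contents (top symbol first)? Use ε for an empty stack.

ε

(q0, 003000000310, #)
  ε-move, top #: go to q2, push YX# → (q2, 003000000310, YX#)
  read 0, top Y: go to q2, push ε → (q2, 03000000310, X#)
  read 0, top X: go to q0, push YX → (q0, 3000000310, YX#)
  ε-move, top Y: go to q2, push ε → (q2, 3000000310, X#)
  read 3, top X: go to q0, push X → (q0, 000000310, X#)
  read 0, top X: go to q1, push X → (q1, 00000310, X#)
  read 0, top X: go to q2, push ε → (q2, 0000310, #)
  read 0, top #: go to q2, push # → (q2, 000310, #)
  read 0, top #: go to q2, push # → (q2, 00310, #)
  read 0, top #: go to q2, push # → (q2, 0310, #)
  read 0, top #: go to q2, push # → (q2, 310, #)
  read 3, top #: go to q1, push # → (q1, 10, #)
  read 1, top #: go to q1, push # → (q1, 0, #)
  read 0, top #: go to q0, push ε → (q0, ε, ε)
All input consumed in state q0 with stack ε.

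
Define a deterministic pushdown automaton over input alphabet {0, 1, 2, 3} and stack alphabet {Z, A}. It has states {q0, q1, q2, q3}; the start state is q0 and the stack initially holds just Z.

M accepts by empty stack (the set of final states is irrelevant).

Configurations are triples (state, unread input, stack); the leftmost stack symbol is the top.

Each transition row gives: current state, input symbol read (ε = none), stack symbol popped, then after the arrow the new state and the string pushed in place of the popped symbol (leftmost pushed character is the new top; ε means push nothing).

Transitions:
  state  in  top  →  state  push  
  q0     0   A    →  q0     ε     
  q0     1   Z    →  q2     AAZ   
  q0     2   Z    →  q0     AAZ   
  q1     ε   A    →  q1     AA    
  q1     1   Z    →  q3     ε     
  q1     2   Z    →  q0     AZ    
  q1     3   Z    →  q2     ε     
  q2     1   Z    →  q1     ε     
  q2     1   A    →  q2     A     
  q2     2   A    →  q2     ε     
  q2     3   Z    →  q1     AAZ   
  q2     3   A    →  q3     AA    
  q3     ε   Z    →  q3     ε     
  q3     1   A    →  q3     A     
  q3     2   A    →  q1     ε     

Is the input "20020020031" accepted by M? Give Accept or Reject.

Reject

(q0, 20020020031, Z)
  read 2, top Z: go to q0, push AAZ → (q0, 0020020031, AAZ)
  read 0, top A: go to q0, push ε → (q0, 020020031, AZ)
  read 0, top A: go to q0, push ε → (q0, 20020031, Z)
  read 2, top Z: go to q0, push AAZ → (q0, 0020031, AAZ)
  read 0, top A: go to q0, push ε → (q0, 020031, AZ)
  read 0, top A: go to q0, push ε → (q0, 20031, Z)
  read 2, top Z: go to q0, push AAZ → (q0, 0031, AAZ)
  read 0, top A: go to q0, push ε → (q0, 031, AZ)
  read 0, top A: go to q0, push ε → (q0, 31, Z)
No transition applies at (q0, 31, Z); input not fully consumed.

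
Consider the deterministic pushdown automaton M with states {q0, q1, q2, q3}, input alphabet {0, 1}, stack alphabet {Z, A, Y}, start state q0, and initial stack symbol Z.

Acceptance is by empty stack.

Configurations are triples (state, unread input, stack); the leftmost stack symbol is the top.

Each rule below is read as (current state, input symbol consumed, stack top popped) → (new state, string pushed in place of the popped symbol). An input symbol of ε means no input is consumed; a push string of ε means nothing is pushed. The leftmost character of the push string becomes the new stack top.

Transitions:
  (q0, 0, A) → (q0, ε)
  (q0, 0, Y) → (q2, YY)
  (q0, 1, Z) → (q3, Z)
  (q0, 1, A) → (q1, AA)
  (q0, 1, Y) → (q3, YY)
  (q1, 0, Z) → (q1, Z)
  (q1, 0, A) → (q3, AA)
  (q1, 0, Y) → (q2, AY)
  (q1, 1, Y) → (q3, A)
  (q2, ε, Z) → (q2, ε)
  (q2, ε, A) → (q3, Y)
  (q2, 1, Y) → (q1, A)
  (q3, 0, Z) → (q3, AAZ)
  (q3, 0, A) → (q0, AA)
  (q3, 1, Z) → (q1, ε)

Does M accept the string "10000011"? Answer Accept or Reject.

Accept

(q0, 10000011, Z)
  read 1, top Z: go to q3, push Z → (q3, 0000011, Z)
  read 0, top Z: go to q3, push AAZ → (q3, 000011, AAZ)
  read 0, top A: go to q0, push AA → (q0, 00011, AAAZ)
  read 0, top A: go to q0, push ε → (q0, 0011, AAZ)
  read 0, top A: go to q0, push ε → (q0, 011, AZ)
  read 0, top A: go to q0, push ε → (q0, 11, Z)
  read 1, top Z: go to q3, push Z → (q3, 1, Z)
  read 1, top Z: go to q1, push ε → (q1, ε, ε)
All input consumed and the stack is empty.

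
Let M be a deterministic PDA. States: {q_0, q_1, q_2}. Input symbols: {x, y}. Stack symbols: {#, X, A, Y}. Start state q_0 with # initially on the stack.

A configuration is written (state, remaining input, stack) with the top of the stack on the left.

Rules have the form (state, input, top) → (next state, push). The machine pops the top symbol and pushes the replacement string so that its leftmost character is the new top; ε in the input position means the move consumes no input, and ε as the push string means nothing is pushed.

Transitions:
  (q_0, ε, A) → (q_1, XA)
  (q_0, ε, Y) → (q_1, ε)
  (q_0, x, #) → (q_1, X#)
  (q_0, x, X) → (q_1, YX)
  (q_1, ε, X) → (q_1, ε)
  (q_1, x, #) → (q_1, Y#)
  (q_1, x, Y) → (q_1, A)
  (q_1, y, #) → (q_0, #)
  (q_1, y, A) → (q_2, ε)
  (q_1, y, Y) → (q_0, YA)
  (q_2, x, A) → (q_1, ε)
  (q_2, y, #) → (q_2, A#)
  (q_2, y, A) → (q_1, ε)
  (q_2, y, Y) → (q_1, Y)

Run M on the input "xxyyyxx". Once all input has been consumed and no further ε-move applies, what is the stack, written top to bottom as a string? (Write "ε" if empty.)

(q_0, xxyyyxx, #)
  read x, top #: go to q_1, push X# → (q_1, xyyyxx, X#)
  ε-move, top X: go to q_1, push ε → (q_1, xyyyxx, #)
  read x, top #: go to q_1, push Y# → (q_1, yyyxx, Y#)
  read y, top Y: go to q_0, push YA → (q_0, yyxx, YA#)
  ε-move, top Y: go to q_1, push ε → (q_1, yyxx, A#)
  read y, top A: go to q_2, push ε → (q_2, yxx, #)
  read y, top #: go to q_2, push A# → (q_2, xx, A#)
  read x, top A: go to q_1, push ε → (q_1, x, #)
  read x, top #: go to q_1, push Y# → (q_1, ε, Y#)
All input consumed in state q_1 with stack Y#.

Y#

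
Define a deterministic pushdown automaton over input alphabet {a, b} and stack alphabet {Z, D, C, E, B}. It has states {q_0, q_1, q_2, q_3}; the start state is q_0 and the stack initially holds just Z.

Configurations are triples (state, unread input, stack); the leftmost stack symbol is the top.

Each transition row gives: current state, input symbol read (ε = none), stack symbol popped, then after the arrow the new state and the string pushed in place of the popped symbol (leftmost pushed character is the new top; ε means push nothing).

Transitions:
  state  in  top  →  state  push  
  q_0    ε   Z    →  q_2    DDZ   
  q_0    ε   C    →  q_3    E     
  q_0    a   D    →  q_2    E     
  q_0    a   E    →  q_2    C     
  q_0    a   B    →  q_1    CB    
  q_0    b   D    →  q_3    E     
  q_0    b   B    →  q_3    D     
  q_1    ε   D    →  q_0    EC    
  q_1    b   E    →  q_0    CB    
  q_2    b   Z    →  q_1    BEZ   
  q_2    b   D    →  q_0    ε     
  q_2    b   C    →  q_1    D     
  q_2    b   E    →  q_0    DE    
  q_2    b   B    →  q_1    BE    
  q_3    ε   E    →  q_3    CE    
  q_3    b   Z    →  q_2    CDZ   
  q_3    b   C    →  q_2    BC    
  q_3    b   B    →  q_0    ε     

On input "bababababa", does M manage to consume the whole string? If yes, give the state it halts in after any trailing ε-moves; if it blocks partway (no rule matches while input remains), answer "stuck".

q_2

(q_0, bababababa, Z)
  ε-move, top Z: go to q_2, push DDZ → (q_2, bababababa, DDZ)
  read b, top D: go to q_0, push ε → (q_0, ababababa, DZ)
  read a, top D: go to q_2, push E → (q_2, babababa, EZ)
  read b, top E: go to q_0, push DE → (q_0, abababa, DEZ)
  read a, top D: go to q_2, push E → (q_2, bababa, EEZ)
  read b, top E: go to q_0, push DE → (q_0, ababa, DEEZ)
  read a, top D: go to q_2, push E → (q_2, baba, EEEZ)
  read b, top E: go to q_0, push DE → (q_0, aba, DEEEZ)
  read a, top D: go to q_2, push E → (q_2, ba, EEEEZ)
  read b, top E: go to q_0, push DE → (q_0, a, DEEEEZ)
  read a, top D: go to q_2, push E → (q_2, ε, EEEEEZ)
All input consumed; M is in state q_2.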